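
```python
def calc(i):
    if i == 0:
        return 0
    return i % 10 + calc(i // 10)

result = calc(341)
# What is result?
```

Sum of digits of 341: 1 + 4 + 3 = 8

Answer: 8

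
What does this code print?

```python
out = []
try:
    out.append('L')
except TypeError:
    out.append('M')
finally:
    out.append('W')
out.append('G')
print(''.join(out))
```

Execution trace: 'L' (try body, no exception) → 'W' (finally) → 'G' (after the try/except). Output: LWG

Answer: LWG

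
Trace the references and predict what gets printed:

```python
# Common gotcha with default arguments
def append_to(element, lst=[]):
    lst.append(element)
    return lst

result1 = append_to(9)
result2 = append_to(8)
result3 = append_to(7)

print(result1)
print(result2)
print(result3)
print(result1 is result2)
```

Key concept: mutable default argument gotcha.
Step by step:
`result1 = append_to(9)` → result1 = [9]
`result2 = append_to(8)` → result1 = [9, 8] (same object as result2); result2 = [9, 8] (same object as result1)
`result3 = append_to(7)` → result1 = [9, 8, 7] (same object as result2, result3); result2 = [9, 8, 7] (same object as result1, result3); result3 = [9, 8, 7] (same object as result1, result2)
`print(result1)` → prints [9, 8, 7]
`print(result2)` → prints [9, 8, 7]
`print(result3)` → prints [9, 8, 7]
`print(result1 is result2)` → prints True

Answer:
[9, 8, 7]
[9, 8, 7]
[9, 8, 7]
True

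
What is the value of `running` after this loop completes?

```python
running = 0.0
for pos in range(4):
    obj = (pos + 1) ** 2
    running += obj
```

Sum of squared losses 1² + 2² + ... + 4²
`running` takes the values: 0.0 → 1.0 → 5.0 → 14.0 → 30.0

Answer: 30.0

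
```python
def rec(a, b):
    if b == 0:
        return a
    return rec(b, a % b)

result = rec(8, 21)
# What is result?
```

rec(8, 21) -> rec(21, 8) -> rec(8, 5) -> rec(5, 3) -> rec(3, 2) -> rec(2, 1) -> rec(1, 0) -> 1

Answer: 1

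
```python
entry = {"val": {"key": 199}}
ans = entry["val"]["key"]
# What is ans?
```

Trace:
`entry = {"val": {"key": 199}}` → entry = {'val': {'key': 199}}
`ans = entry["val"]["key"]` → ans = 199
So ans = 199

Answer: 199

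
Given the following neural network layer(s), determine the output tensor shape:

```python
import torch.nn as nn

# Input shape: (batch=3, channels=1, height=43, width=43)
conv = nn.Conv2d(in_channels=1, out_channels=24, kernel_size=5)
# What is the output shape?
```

Input: (3, 1, 43, 43) -> Output: (3, 24, 39, 39)

Answer: (3, 24, 39, 39)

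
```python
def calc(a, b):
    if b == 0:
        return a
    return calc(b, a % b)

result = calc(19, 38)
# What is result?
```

calc(19, 38) -> calc(38, 19) -> calc(19, 0) -> 19

Answer: 19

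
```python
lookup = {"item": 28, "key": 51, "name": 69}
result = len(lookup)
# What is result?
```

Trace:
`lookup = {"item": 28, "key": 51, "name": 69}` → lookup = {'item': 28, 'key': 51, 'name': 69}
`result = len(lookup)` → result = 3
So result = 3

Answer: 3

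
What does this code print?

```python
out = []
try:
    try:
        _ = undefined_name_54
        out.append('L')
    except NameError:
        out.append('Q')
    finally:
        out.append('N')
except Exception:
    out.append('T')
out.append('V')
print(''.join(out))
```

Execution trace: 'Q' (inner except NameError) → 'N' (inner finally) → 'V' (after the try/except). Output: QNV

Answer: QNV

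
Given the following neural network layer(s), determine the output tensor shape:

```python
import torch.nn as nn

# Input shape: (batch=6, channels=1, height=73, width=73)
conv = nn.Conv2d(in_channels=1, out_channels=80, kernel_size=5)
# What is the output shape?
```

Input: (6, 1, 73, 73) -> Output: (6, 80, 69, 69)

Answer: (6, 80, 69, 69)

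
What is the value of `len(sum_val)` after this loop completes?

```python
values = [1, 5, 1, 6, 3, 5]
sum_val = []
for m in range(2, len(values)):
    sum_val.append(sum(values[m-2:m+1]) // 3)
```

Number of 3-element averages
`sum_val` takes the values: [] → [2] → [2, 4] → [2, 4, 3] → [2, 4, 3, 4]
So `len(sum_val)` = 4

Answer: 4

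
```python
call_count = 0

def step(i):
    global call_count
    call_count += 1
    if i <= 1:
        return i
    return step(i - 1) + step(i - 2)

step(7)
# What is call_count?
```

Calls(i) = 1 + Calls(i-1) + Calls(i-2); Calls(0)=Calls(1)=1. For i=7 this gives 41.

Answer: 41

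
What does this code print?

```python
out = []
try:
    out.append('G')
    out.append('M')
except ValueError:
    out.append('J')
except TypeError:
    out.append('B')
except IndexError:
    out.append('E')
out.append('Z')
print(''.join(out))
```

Execution trace: 'G' (try body) → 'M' (try body, no exception) → 'Z' (after the try/except). Output: GMZ

Answer: GMZ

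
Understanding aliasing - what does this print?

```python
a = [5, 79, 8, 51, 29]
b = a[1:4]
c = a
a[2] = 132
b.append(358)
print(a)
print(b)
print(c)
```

Key concept: slice vs alias.
Step by step:
`a = [5, 79, 8, 51, 29]` → a = [5, 79, 8, 51, 29]
`b = a[1:4]` → b = [79, 8, 51]
`c = a` → c = [5, 79, 8, 51, 29] (same object as a)
`a[2] = 132` → a = [5, 79, 132, 51, 29] (same object as c); c = [5, 79, 132, 51, 29] (same object as a)
`b.append(358)` → b = [79, 8, 51, 358]
`print(a)` → prints [5, 79, 132, 51, 29]
`print(b)` → prints [79, 8, 51, 358]
`print(c)` → prints [5, 79, 132, 51, 29]

Answer:
[5, 79, 132, 51, 29]
[79, 8, 51, 358]
[5, 79, 132, 51, 29]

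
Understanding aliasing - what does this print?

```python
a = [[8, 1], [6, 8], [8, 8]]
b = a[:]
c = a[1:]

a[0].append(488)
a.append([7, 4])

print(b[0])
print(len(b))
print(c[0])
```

Key concept: slice with nested mutation.
Step by step:
`a = [[8, 1], [6, 8], [8, 8]]` → a = [[8, 1], [6, 8], [8, 8]]
`b = a[:]` → b = [[8, 1], [6, 8], [8, 8]]
`c = a[1:]` → c = [[6, 8], [8, 8]]
`a[0].append(488)` → a = [[8, 1, 488], [6, 8], [8, 8]]; b = [[8, 1, 488], [6, 8], [8, 8]]
`a.append([7, 4])` → a = [[8, 1, 488], [6, 8], [8, 8], [7, 4]]
`print(b[0])` → prints [8, 1, 488]
`print(len(b))` → prints 3
`print(c[0])` → prints [6, 8]

Answer:
[8, 1, 488]
3
[6, 8]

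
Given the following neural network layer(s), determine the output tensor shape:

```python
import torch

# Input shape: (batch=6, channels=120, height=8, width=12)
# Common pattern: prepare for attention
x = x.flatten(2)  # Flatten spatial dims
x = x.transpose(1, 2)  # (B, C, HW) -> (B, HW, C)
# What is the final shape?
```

Input: (6, 120, 8, 12) -> after flatten(2): (6, 120, 96) -> Output: (6, 96, 120)

Answer: (6, 96, 120)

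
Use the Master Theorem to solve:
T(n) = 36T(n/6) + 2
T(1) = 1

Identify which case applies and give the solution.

a=36, b=6, f(n)=2. log_6(36) = 2. Since c=0 < 2, Case 1 applies: T(n) = Θ(n^log_b(a)) = O(n^2).

Answer: O(n^2) - Case 1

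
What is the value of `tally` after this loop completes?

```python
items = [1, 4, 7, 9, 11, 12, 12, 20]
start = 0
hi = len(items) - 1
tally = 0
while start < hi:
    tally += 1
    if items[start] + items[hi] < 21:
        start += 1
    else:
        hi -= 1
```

Steps to find pair summing to 21
`tally` takes the values: 0 → 1 → 2 → 3 → 4 → 5 → 6 → 7

Answer: 7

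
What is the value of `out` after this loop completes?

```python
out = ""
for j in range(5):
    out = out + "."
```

Repeat '.' 5 times
`out` takes the values: "" → "." → ".." → "..." → "...." → "....."

Answer: "....."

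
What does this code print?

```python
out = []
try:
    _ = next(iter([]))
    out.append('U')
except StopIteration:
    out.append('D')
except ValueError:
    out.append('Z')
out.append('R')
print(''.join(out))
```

Execution trace: 'D' (except StopIteration) → 'R' (after the try/except). Output: DR

Answer: DR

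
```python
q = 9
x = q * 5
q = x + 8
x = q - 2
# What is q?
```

Trace:
`q = 9` → q = 9
`x = q * 5` → x = 45
`q = x + 8` → q = 53
`x = q - 2` → x = 51
So q = 53

Answer: 53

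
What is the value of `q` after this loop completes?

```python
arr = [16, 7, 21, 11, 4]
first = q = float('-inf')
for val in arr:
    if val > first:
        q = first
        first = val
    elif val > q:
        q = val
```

Second largest (with repeats) in [16, 7, 21, 11, 4]
`q` takes the values: -inf → 7 → 16

Answer: 16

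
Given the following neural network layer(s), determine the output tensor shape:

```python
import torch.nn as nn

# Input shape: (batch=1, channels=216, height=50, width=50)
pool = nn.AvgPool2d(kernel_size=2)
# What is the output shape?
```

Input: (1, 216, 50, 50) -> Output: (1, 216, 25, 25)

Answer: (1, 216, 25, 25)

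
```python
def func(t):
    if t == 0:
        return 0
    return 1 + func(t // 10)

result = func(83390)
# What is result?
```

Count of digits of 83390: 5

Answer: 5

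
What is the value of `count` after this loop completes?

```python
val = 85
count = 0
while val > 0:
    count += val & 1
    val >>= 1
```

Count set bits in 85 (binary: 0b1010101)
`count` takes the values: 0 → 1 → 2 → 3 → 4

Answer: 4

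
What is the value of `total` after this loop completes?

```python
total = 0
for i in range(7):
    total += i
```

Sum of 0 to 6 = 21
`total` takes the values: 0 → 1 → 3 → 6 → 10 → 15 → 21

Answer: 21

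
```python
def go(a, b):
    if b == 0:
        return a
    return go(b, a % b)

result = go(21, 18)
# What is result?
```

go(21, 18) -> go(18, 3) -> go(3, 0) -> 3

Answer: 3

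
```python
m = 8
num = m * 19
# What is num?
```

Trace:
`m = 8` → m = 8
`num = m * 19` → num = 152
So num = 152

Answer: 152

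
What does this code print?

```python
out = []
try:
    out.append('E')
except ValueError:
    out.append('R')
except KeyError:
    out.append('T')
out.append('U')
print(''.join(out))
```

Execution trace: 'E' (try body, no exception) → 'U' (after the try/except). Output: EU

Answer: EU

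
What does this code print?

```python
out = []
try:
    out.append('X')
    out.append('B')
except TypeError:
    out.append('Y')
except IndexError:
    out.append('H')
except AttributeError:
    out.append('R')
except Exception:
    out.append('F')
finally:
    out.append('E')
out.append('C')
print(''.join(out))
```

Execution trace: 'X' (try body) → 'B' (try body, no exception) → 'E' (finally) → 'C' (after the try/except). Output: XBEC

Answer: XBEC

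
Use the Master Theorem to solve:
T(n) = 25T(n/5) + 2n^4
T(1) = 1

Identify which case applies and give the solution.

a=25, b=5, f(n)=2n^4. log_5(25) = 2. Since c=4 > 2 and the regularity condition holds (25(n/5)^4 = (25/5^4)n^4 with 25/5^4 < 1), Case 3 applies: T(n) = Θ(f(n)) = O(n^4).

Answer: O(n^4) - Case 3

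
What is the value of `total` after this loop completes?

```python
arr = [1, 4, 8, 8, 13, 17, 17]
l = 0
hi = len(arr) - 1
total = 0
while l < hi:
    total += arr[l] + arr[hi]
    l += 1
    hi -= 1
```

Sum of pairs from ends
`total` takes the values: 0 → 18 → 39 → 60

Answer: 60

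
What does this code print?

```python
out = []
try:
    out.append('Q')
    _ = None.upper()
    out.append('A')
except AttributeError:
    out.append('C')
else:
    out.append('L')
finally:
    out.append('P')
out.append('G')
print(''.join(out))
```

Execution trace: 'Q' (try body) → 'C' (except AttributeError) → 'P' (finally) → 'G' (after the try/except). Output: QCPG

Answer: QCPG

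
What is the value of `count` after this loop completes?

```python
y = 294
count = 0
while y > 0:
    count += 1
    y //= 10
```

Count digits by repeated division by 10
`count` takes the values: 0 → 1 → 2 → 3

Answer: 3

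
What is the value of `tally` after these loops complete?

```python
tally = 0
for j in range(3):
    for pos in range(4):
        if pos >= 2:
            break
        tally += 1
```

Inner breaks at 2, outer runs 3 times
`tally` takes the values: 0 → 1 → 2 → 3 → 4 → 5 → 6

Answer: 6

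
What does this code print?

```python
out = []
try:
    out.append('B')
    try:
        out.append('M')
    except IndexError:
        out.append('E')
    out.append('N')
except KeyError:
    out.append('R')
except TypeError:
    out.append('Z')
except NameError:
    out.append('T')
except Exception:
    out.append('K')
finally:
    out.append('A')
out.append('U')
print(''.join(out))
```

Execution trace: 'B' (try body) → 'M' (inner try body, no exception) → 'N' (try body, no exception) → 'A' (finally) → 'U' (after the try/except). Output: BMNAU

Answer: BMNAU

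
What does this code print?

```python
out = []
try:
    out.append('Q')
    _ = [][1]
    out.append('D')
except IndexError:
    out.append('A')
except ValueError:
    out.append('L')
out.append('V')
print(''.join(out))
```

Execution trace: 'Q' (try body) → 'A' (except IndexError) → 'V' (after the try/except). Output: QAV

Answer: QAV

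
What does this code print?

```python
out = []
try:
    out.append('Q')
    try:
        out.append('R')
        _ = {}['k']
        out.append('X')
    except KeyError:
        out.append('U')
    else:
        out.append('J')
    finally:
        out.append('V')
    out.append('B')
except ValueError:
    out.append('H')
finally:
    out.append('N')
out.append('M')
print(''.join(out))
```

Execution trace: 'Q' (try body) → 'R' (inner try body) → 'U' (inner except KeyError) → 'V' (inner finally) → 'B' (try body, no exception) → 'N' (finally) → 'M' (after the try/except). Output: QRUVBNM

Answer: QRUVBNM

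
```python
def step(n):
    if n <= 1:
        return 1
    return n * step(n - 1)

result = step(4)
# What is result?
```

step(4) = 4 * 3 * 2 * 1 = 24

Answer: 24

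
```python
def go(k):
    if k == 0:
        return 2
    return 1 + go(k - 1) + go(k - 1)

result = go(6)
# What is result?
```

go(k) = 1 + 2·go(k-1), go(0)=2. Closed form: (2+1)·2^6 - 1 = 191.

Answer: 191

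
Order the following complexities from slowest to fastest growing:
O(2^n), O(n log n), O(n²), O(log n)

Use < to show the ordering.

Ordered by growth rate: O(log n) < O(n log n) < O(n²) < O(2^n)

Answer: O(log n) < O(n log n) < O(n²) < O(2^n)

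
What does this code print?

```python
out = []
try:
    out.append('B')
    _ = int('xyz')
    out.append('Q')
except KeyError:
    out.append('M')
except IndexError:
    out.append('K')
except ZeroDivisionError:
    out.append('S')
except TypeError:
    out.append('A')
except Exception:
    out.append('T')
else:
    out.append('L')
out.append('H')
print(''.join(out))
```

Execution trace: 'B' (try body) → 'T' (except Exception) → 'H' (after the try/except). Output: BTH

Answer: BTH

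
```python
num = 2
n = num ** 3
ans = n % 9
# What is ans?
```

Trace:
`num = 2` → num = 2
`n = num ** 3` → n = 8
`ans = n % 9` → ans = 8
So ans = 8

Answer: 8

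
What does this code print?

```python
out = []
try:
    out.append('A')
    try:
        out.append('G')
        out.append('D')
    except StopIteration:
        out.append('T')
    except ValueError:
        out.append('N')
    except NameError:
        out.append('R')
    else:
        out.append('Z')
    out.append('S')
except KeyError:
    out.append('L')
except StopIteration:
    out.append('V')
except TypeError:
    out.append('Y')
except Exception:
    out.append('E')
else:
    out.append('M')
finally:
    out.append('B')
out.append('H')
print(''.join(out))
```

Execution trace: 'A' (try body) → 'G' (inner try body) → 'D' (inner try body, no exception) → 'Z' (inner else) → 'S' (try body, no exception) → 'M' (else) → 'B' (finally) → 'H' (after the try/except). Output: AGDZSMBH

Answer: AGDZSMBH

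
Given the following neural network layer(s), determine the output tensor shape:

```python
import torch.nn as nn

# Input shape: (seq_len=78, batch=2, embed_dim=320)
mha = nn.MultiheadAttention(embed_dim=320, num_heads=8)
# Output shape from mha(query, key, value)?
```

Input: (78, 2, 320) -> Output: (78, 2, 320)

Answer: (78, 2, 320)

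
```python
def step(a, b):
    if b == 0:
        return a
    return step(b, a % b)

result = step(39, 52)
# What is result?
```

step(39, 52) -> step(52, 39) -> step(39, 13) -> step(13, 0) -> 13

Answer: 13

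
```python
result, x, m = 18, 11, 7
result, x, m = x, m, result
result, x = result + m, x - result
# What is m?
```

Trace:
`result, x, m = 18, 11, 7` → result = 18; x = 11; m = 7
`result, x, m = x, m, result` → result = 11; x = 7; m = 18
`result, x = result + m, x - result` → result = 29; x = -4
So m = 18

Answer: 18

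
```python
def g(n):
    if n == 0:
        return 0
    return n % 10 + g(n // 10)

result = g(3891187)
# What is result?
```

Sum of digits of 3891187: 7 + 8 + 1 + 1 + 9 + 8 + 3 = 37

Answer: 37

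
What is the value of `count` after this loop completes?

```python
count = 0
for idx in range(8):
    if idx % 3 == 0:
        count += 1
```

Count numbers divisible by 3 in range(8)
`count` takes the values: 0 → 1 → 2 → 3

Answer: 3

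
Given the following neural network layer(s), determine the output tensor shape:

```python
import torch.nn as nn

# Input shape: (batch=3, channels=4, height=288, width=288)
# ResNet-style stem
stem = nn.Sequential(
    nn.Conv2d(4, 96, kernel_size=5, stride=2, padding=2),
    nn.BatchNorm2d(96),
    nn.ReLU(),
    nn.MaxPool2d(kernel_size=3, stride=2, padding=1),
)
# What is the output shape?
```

Input: (3, 4, 288, 288) -> after Conv2d 5x5 stride=2: (3, 96, 144, 144) -> Output: (3, 96, 72, 72)

Answer: (3, 96, 72, 72)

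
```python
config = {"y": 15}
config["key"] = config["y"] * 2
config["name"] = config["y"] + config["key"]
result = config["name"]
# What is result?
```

Trace:
`config = {"y": 15}` → config = {'y': 15}
`config["key"] = config["y"] * 2` → config = {'y': 15, 'key': 30}
`config["name"] = config["y"] + config["key"]` → config = {'y': 15, 'key': 30, 'name': 45}
`result = config["name"]` → result = 45
So result = 45

Answer: 45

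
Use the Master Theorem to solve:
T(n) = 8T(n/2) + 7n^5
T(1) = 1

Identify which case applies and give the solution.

a=8, b=2, f(n)=7n^5. log_2(8) = 3. Since c=5 > 3 and the regularity condition holds (8(n/2)^5 = (8/2^5)n^5 with 8/2^5 < 1), Case 3 applies: T(n) = Θ(f(n)) = O(n^5).

Answer: O(n^5) - Case 3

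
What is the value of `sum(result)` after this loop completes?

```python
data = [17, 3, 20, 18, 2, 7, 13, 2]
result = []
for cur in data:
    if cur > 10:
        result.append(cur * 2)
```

Sum of doubled values > 10
`result` takes the values: [] → [34] → [34, 40] → [34, 40, 36] → [34, 40, 36, 26]
So `sum(result)` = 136

Answer: 136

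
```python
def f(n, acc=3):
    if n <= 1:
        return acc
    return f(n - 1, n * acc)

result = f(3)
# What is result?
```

Accumulator trace (n, acc): (3, 3) -> (2, 9) -> (1, 18) -> return 18

Answer: 18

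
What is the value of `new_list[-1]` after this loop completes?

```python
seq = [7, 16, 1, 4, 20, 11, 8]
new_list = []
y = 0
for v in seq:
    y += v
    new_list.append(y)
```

Cumulative sum ends at 67
`new_list` takes the values: [] → [7] → [7, 23] → [7, 23, 24] → [7, 23, 24, 28] → [7, 23, 24, 28, 48] → [7, 23, 24, 28, 48, 59] → [7, 23, 24, 28, 48, 59, 67]
So `new_list[-1]` = 67

Answer: 67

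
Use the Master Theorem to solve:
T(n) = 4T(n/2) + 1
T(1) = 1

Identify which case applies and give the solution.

a=4, b=2, f(n)=1. log_2(4) = 2. Since c=0 < 2, Case 1 applies: T(n) = Θ(n^log_b(a)) = O(n^2).

Answer: O(n^2) - Case 1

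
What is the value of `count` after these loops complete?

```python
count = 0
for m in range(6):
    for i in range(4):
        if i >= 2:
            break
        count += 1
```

Inner breaks at 2, outer runs 6 times
`count` takes the values: 0 → 1 → 2 → 3 → 4 → 5 → 6 → 7 → 8 → 9 → 10 → 11 → 12

Answer: 12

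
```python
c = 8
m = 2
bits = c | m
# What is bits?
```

Trace:
`c = 8` → c = 8
`m = 2` → m = 2
`bits = c | m` → bits = 10
So bits = 10

Answer: 10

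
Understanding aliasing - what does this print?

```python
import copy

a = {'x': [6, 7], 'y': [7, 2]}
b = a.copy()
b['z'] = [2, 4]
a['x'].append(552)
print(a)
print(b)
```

Key concept: shallow copy of dict with mutable values.
Step by step:
`a = {'x': [6, 7], 'y': [7, 2]}` → a = {'x': [6, 7], 'y': [7, 2]}
`b = a.copy()` → b = {'x': [6, 7], 'y': [7, 2]}
`b['z'] = [2, 4]` → b = {'x': [6, 7], 'y': [7, 2], 'z': [2, 4]}
`a['x'].append(552)` → a = {'x': [6, 7, 552], 'y': [7, 2]}; b = {'x': [6, 7, 552], 'y': [7, 2], 'z': [2, 4]}
`print(a)` → prints {'x': [6, 7, 552], 'y': [7, 2]}
`print(b)` → prints {'x': [6, 7, 552], 'y': [7, 2], 'z': [2, 4]}

Answer:
{'x': [6, 7, 552], 'y': [7, 2]}
{'x': [6, 7, 552], 'y': [7, 2], 'z': [2, 4]}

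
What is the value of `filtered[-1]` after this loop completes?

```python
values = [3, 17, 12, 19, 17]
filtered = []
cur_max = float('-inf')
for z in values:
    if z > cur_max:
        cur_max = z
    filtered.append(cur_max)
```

Running max ends at 19
`filtered` takes the values: [] → [3] → [3, 17] → [3, 17, 17] → [3, 17, 17, 19] → [3, 17, 17, 19, 19]
So `filtered[-1]` = 19

Answer: 19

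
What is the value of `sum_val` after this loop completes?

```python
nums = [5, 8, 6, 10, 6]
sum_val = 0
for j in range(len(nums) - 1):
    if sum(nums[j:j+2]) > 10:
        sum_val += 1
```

Count windows with sum > 10
`sum_val` takes the values: 0 → 1 → 2 → 3 → 4

Answer: 4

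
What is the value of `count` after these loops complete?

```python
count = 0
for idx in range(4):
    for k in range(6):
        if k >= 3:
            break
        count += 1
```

Inner breaks at 3, outer runs 4 times
`count` takes the values: 0 → 1 → 2 → 3 → 4 → 5 → 6 → 7 → 8 → 9 → 10 → 11 → 12

Answer: 12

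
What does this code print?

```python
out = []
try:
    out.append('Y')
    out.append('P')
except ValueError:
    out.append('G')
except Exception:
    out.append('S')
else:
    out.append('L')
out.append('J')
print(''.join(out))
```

Execution trace: 'Y' (try body) → 'P' (try body, no exception) → 'L' (else) → 'J' (after the try/except). Output: YPLJ

Answer: YPLJ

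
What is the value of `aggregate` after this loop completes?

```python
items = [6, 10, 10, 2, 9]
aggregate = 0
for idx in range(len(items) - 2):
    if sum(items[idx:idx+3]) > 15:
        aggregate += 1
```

Count windows with sum > 15
`aggregate` takes the values: 0 → 1 → 2 → 3

Answer: 3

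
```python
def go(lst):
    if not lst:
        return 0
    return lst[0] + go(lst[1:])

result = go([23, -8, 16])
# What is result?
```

23 + (-8) + 16 + 0 = 31

Answer: 31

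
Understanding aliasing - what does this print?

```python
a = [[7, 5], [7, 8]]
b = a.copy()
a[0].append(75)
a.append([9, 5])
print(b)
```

Key concept: shallow copy with nested lists.
Step by step:
`a = [[7, 5], [7, 8]]` → a = [[7, 5], [7, 8]]
`b = a.copy()` → b = [[7, 5], [7, 8]]
`a[0].append(75)` → a = [[7, 5, 75], [7, 8]]; b = [[7, 5, 75], [7, 8]]
`a.append([9, 5])` → a = [[7, 5, 75], [7, 8], [9, 5]]
`print(b)` → prints [[7, 5, 75], [7, 8]]

Answer: [[7, 5, 75], [7, 8]]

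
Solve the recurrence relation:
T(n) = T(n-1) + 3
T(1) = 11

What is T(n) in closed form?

Unrolling: T(n) = T(1) + 3·(n-1) = 11 + 3(n-1) = 3n + 8.

Answer: T(n) = 3n + 8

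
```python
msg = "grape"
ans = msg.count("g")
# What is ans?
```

Trace:
`msg = "grape"` → msg = 'grape'
`ans = msg.count("g")` → ans = 1
So ans = 1

Answer: 1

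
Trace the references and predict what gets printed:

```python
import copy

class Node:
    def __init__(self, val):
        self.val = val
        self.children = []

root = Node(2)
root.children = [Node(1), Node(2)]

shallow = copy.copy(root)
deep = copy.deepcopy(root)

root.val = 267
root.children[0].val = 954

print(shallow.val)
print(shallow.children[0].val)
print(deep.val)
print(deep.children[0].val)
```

Key concept: deep copy with custom objects.
Step by step:
`root = Node(2)` → root = Node(val=2, children=[])
`root.children = [Node(1), Node(2)]` → root = Node(val=2, children=[Node(val=1, children=[]), Node(val=2, children=[])])
`shallow = copy.copy(root)` → shallow = Node(val=2, children=[Node(val=1, children=[]), Node(val=2, children=[])])
`deep = copy.deepcopy(root)` → deep = Node(val=2, children=[Node(val=1, children=[]), Node(val=2, children=[])])
`root.val = 267` → root = Node(val=267, children=[Node(val=1, children=[]), Node(val=2, children=[])])
`root.children[0].val = 954` → root = Node(val=267, children=[Node(val=954, children=[]), Node(val=2, children=[])]); shallow = Node(val=2, children=[Node(val=954, children=[]), Node(val=2, children=[])])
`print(shallow.val)` → prints 2
`print(shallow.children[0].val)` → prints 954
`print(deep.val)` → prints 2
`print(deep.children[0].val)` → prints 1

Answer:
2
954
2
1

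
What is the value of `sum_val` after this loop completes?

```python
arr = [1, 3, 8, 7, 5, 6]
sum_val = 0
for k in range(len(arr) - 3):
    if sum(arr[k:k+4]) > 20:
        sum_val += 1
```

Count windows with sum > 20
`sum_val` takes the values: 0 → 1 → 2

Answer: 2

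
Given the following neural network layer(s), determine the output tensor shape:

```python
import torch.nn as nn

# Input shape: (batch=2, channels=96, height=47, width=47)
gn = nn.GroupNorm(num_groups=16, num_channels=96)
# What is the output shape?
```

Input: (2, 96, 47, 47) -> Output: (2, 96, 47, 47)

Answer: (2, 96, 47, 47)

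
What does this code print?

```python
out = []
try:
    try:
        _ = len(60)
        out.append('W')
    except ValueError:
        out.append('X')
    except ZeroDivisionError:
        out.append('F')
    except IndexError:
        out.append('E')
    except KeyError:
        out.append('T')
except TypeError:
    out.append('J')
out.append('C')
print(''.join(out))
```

Execution trace: 'J' (outer except TypeError) → 'C' (after the try/except). Output: JC

Answer: JC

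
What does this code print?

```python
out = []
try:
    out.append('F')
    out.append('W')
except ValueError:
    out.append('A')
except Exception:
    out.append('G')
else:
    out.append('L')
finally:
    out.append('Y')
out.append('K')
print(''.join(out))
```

Execution trace: 'F' (try body) → 'W' (try body, no exception) → 'L' (else) → 'Y' (finally) → 'K' (after the try/except). Output: FWLYK

Answer: FWLYK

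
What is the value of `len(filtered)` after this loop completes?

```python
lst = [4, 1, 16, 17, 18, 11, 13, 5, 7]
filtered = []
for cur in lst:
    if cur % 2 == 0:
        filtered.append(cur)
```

Count even numbers in [4, 1, 16, 17, 18, 11, 13, 5, 7]
`filtered` takes the values: [] → [4] → [4, 16] → [4, 16, 18]
So `len(filtered)` = 3

Answer: 3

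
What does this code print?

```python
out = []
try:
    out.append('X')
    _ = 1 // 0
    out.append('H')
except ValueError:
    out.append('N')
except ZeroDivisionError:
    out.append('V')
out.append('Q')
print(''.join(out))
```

Execution trace: 'X' (try body) → 'V' (except ZeroDivisionError) → 'Q' (after the try/except). Output: XVQ

Answer: XVQ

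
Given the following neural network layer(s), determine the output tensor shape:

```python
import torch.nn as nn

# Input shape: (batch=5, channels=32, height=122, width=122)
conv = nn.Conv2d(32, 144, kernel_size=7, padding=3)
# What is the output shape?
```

Input: (5, 32, 122, 122) -> Output: (5, 144, 122, 122)

Answer: (5, 144, 122, 122)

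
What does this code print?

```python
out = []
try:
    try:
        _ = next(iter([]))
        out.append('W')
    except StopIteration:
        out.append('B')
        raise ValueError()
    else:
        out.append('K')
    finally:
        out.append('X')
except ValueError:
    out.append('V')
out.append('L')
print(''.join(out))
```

Execution trace: 'B' (except StopIteration) → 'X' (finally) → 'V' (outer except ValueError) → 'L' (after the try/except). Output: BXVL

Answer: BXVL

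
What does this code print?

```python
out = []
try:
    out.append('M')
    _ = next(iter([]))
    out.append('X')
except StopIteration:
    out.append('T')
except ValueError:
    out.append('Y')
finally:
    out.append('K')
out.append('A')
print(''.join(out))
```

Execution trace: 'M' (try body) → 'T' (except StopIteration) → 'K' (finally) → 'A' (after the try/except). Output: MTKA

Answer: MTKA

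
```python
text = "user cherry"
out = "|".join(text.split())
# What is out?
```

Trace:
`text = "user cherry"` → text = 'user cherry'
`out = "|".join(text.split())` → out = 'user|cherry'
So out = 'user|cherry'

Answer: 'user|cherry'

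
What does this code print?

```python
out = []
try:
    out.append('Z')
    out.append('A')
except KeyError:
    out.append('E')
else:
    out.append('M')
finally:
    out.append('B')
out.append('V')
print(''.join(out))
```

Execution trace: 'Z' (try body) → 'A' (try body, no exception) → 'M' (else) → 'B' (finally) → 'V' (after the try/except). Output: ZAMBV

Answer: ZAMBV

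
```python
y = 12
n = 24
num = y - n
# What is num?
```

Trace:
`y = 12` → y = 12
`n = 24` → n = 24
`num = y - n` → num = -12
So num = -12

Answer: -12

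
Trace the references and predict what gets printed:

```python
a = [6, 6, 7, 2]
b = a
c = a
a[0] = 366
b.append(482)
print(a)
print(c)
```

Key concept: multiple aliases.
Step by step:
`a = [6, 6, 7, 2]` → a = [6, 6, 7, 2]
`b = a` → b = [6, 6, 7, 2] (same object as a)
`c = a` → c = [6, 6, 7, 2] (same object as a, b)
`a[0] = 366` → a = [366, 6, 7, 2] (same object as b, c); b = [366, 6, 7, 2] (same object as a, c); c = [366, 6, 7, 2] (same object as a, b)
`b.append(482)` → a = [366, 6, 7, 2, 482] (same object as b, c); b = [366, 6, 7, 2, 482] (same object as a, c); c = [366, 6, 7, 2, 482] (same object as a, b)
`print(a)` → prints [366, 6, 7, 2, 482]
`print(c)` → prints [366, 6, 7, 2, 482]

Answer:
[366, 6, 7, 2, 482]
[366, 6, 7, 2, 482]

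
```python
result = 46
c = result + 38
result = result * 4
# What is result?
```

Trace:
`result = 46` → result = 46
`c = result + 38` → c = 84
`result = result * 4` → result = 184
So result = 184

Answer: 184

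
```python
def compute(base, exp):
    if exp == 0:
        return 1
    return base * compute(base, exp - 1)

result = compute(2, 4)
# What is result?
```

compute(2, 4) = 2 * 2 * 2 * 2 = 16

Answer: 16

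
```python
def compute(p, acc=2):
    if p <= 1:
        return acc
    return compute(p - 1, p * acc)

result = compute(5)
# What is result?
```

Accumulator trace (n, acc): (5, 2) -> (4, 10) -> (3, 40) -> (2, 120) -> (1, 240) -> return 240

Answer: 240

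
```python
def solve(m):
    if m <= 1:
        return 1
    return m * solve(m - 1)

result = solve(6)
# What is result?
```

solve(6) = 6 * 5 * 4 * 3 * 2 * 1 = 720

Answer: 720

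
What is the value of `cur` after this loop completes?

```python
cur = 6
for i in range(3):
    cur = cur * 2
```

Multiply by 2, 3 times: 6 * 2^3 = 48
`cur` takes the values: 6 → 12 → 24 → 48

Answer: 48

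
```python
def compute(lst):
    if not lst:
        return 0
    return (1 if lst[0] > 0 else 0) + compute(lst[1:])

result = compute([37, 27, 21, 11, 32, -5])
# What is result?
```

Count of positive elements in [37, 27, 21, 11, 32, -5] = 5

Answer: 5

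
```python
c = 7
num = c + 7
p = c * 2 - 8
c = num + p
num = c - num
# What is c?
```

Trace:
`c = 7` → c = 7
`num = c + 7` → num = 14
`p = c * 2 - 8` → p = 6
`c = num + p` → c = 20
`num = c - num` → num = 6
So c = 20

Answer: 20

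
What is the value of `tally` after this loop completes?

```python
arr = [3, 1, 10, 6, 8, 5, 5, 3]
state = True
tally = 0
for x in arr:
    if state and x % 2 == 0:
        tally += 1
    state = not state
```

Count even values at even positions
`tally` takes the values: 0 → 1 → 2

Answer: 2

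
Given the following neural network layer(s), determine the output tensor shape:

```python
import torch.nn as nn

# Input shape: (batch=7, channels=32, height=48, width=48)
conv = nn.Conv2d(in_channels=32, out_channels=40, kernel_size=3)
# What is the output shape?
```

Input: (7, 32, 48, 48) -> Output: (7, 40, 46, 46)

Answer: (7, 40, 46, 46)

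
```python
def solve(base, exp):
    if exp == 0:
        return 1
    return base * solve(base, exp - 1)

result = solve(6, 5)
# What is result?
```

solve(6, 5) = 6 * 6 * 6 * 6 * 6 = 7776

Answer: 7776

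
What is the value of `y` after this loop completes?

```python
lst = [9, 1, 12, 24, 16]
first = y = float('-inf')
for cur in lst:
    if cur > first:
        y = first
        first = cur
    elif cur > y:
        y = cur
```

Second largest (with repeats) in [9, 1, 12, 24, 16]
`y` takes the values: -inf → 1 → 9 → 12 → 16

Answer: 16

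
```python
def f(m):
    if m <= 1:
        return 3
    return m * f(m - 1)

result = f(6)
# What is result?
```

f(6) = 6 * 5 * 4 * 3 * 2 * 3 = 2160

Answer: 2160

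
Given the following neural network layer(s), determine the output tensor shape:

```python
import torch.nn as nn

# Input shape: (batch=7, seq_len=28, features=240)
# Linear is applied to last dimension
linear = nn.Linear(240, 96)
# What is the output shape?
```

Input: (7, 28, 240) -> Output: (7, 28, 96)

Answer: (7, 28, 96)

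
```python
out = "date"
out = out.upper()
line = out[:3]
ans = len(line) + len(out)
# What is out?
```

Trace:
`out = "date"` → out = 'date'
`out = out.upper()` → out = 'DATE'
`line = out[:3]` → line = 'DAT'
`ans = len(line) + len(out)` → ans = 7
So out = 'DATE'

Answer: 'DATE'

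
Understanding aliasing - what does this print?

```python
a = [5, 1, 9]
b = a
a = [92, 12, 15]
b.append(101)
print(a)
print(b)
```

Key concept: rebinding vs mutation: a is rebound to a new list, b still points at the original.
Step by step:
`a = [5, 1, 9]` → a = [5, 1, 9]
`b = a` → b = [5, 1, 9] (same object as a)
`a = [92, 12, 15]` → a = [92, 12, 15]
`b.append(101)` → b = [5, 1, 9, 101]
`print(a)` → prints [92, 12, 15]
`print(b)` → prints [5, 1, 9, 101]

Answer:
[92, 12, 15]
[5, 1, 9, 101]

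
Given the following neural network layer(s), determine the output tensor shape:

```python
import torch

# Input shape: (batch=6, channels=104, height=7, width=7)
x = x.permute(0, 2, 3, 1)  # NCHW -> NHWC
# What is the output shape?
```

Input: (6, 104, 7, 7) -> Output: (6, 7, 7, 104)

Answer: (6, 7, 7, 104)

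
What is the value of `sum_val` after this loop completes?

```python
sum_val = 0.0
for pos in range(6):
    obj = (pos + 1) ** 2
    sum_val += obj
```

Sum of squared losses 1² + 2² + ... + 6²
`sum_val` takes the values: 0.0 → 1.0 → 5.0 → 14.0 → 30.0 → 55.0 → 91.0

Answer: 91.0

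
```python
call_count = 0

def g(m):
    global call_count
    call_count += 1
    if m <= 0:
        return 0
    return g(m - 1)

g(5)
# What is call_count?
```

Linear recursion stepping by 1: 6 calls from m=5 down to ≤0.

Answer: 6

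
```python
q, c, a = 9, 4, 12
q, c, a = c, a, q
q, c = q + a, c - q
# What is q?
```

Trace:
`q, c, a = 9, 4, 12` → q = 9; c = 4; a = 12
`q, c, a = c, a, q` → q = 4; c = 12; a = 9
`q, c = q + a, c - q` → q = 13; c = 8
So q = 13

Answer: 13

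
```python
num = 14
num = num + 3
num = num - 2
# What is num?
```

Trace:
`num = 14` → num = 14
`num = num + 3` → num = 17
`num = num - 2` → num = 15
So num = 15

Answer: 15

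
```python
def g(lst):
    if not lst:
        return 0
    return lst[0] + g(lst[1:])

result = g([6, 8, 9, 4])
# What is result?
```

6 + 8 + 9 + 4 + 0 = 27

Answer: 27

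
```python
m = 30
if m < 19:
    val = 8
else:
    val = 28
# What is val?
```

Trace:
`m = 30` → m = 30
`if m < 19: ...` → m < 19 is False, take else branch → val = 28
So val = 28

Answer: 28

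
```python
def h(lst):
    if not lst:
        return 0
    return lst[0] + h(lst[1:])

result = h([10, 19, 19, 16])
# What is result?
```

10 + 19 + 19 + 16 + 0 = 64

Answer: 64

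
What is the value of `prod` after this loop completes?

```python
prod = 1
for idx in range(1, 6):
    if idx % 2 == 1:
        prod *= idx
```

Product of odd numbers 1 to 5
`prod` takes the values: 1 → 3 → 15

Answer: 15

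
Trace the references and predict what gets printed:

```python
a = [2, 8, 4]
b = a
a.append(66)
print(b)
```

Key concept: basic list aliasing.
Step by step:
`a = [2, 8, 4]` → a = [2, 8, 4]
`b = a` → b = [2, 8, 4] (same object as a)
`a.append(66)` → a = [2, 8, 4, 66] (same object as b); b = [2, 8, 4, 66] (same object as a)
`print(b)` → prints [2, 8, 4, 66]

Answer: [2, 8, 4, 66]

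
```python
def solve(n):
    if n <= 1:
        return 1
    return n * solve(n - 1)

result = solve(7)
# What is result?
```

solve(7) = 7 * 6 * 5 * 4 * 3 * 2 * 1 = 5040

Answer: 5040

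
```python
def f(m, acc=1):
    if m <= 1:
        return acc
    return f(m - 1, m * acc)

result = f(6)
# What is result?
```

Accumulator trace (n, acc): (6, 1) -> (5, 6) -> (4, 30) -> (3, 120) -> (2, 360) -> (1, 720) -> return 720

Answer: 720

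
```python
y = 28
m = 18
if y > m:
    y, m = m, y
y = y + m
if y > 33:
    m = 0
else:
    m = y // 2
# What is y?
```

Trace:
`y = 28` → y = 28
`m = 18` → m = 18
`if y > m: ...` → y > m is True → y = 18; m = 28
`y = y + m` → y = 46
`if y > 33: ...` → y > 33 is True → m = 0
So y = 46

Answer: 46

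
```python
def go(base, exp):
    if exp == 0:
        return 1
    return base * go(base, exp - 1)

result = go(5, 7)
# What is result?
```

go(5, 7) = 5 * 5 * 5 * 5 * 5 * 5 * 5 = 78125

Answer: 78125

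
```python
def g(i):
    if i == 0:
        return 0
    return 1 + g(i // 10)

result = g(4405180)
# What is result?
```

Count of digits of 4405180: 7

Answer: 7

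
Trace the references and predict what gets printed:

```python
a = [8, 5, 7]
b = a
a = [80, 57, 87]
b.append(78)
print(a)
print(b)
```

Key concept: rebinding vs mutation: a is rebound to a new list, b still points at the original.
Step by step:
`a = [8, 5, 7]` → a = [8, 5, 7]
`b = a` → b = [8, 5, 7] (same object as a)
`a = [80, 57, 87]` → a = [80, 57, 87]
`b.append(78)` → b = [8, 5, 7, 78]
`print(a)` → prints [80, 57, 87]
`print(b)` → prints [8, 5, 7, 78]

Answer:
[80, 57, 87]
[8, 5, 7, 78]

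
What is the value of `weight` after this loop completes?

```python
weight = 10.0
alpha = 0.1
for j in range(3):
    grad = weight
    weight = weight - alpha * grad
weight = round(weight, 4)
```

Gradient descent: w = 10.0 * (1 - 0.1)^3
`weight` takes the values: 10.0 → 9.0 → 8.1 → 7.29

Answer: 7.29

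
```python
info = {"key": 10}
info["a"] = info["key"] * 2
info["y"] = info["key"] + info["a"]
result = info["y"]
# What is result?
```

Trace:
`info = {"key": 10}` → info = {'key': 10}
`info["a"] = info["key"] * 2` → info = {'key': 10, 'a': 20}
`info["y"] = info["key"] + info["a"]` → info = {'key': 10, 'a': 20, 'y': 30}
`result = info["y"]` → result = 30
So result = 30

Answer: 30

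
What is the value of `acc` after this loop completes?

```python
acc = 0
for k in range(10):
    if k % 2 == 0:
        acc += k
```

Sum of even numbers 0 to 9
`acc` takes the values: 0 → 2 → 6 → 12 → 20

Answer: 20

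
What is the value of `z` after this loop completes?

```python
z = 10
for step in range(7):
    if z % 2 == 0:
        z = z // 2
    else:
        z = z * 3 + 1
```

Collatz-style transformation from 10
`z` takes the values: 10 → 5 → 16 → 8 → 4 → 2 → 1 → 4

Answer: 4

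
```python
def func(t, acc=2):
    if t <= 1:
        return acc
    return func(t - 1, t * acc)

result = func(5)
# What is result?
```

Accumulator trace (n, acc): (5, 2) -> (4, 10) -> (3, 40) -> (2, 120) -> (1, 240) -> return 240

Answer: 240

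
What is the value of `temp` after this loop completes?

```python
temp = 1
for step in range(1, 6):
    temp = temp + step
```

Start at 1, add 1 through 5
`temp` takes the values: 1 → 2 → 4 → 7 → 11 → 16

Answer: 16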